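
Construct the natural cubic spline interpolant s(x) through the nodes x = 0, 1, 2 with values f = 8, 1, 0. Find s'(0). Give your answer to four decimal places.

-8.5000

With M_i denoting the second derivative at x_i, h_i = 1, 1, and Δ_i = (y_(i+1) − y_i)/h_i = -7, -1:
  1·M_0 + 4·M_1 + 1·M_2 = 6(Δ_1 - Δ_0) = 36
Natural end conditions: M_0 = M_2 = 0.
Forward elimination and back-substitution give M_0 = 0, M_1 = 9, M_2 = 0.
On [0, 1], s'(x) = b_0 + 2c_0·x + 3d_0·x² with b_0 = Δ_0 - h_0(2M_0 + M_1)/6 = -17/2, c_0 = M_0/2 = 0, d_0 = (M_1 - M_0)/(6h_0) = 3/2. So s'(0) = -17/2.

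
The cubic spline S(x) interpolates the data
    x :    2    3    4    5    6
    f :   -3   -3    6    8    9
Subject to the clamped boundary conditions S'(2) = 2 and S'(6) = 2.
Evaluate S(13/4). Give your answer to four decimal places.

Let M_i = S''(x_i). Step sizes h_i = 1, 1, 1, 1; slopes of the chords Δ_i = (y_(i+1) - y_i)/h_i = 0, 9, 2, 1.
  1·M_0 + 4·M_1 + 1·M_2 = 6(Δ_1 - Δ_0) = 54
  1·M_1 + 4·M_2 + 1·M_3 = 6(Δ_2 - Δ_1) = -42
  1·M_2 + 4·M_3 + 1·M_4 = 6(Δ_3 - Δ_2) = -6
Clamped end conditions give two more equations: 2h_0·M_0 + h_0·M_1 = 6(Δ_0 - S'(2)) = -12 and h_3·M_3 + 2h_3·M_4 = 6(S'(6) - Δ_3) = 6.
Solving the tridiagonal system: M_0 = -237/14, M_1 = 153/7, M_2 = -33/2, M_3 = 15/7, M_4 = 27/14.
On [3, 4], S(x) = -3 + 125/28·(x - 3) + 153/14·(x - 3)² - 179/28·(x - 3)³.
With (x - 3) = 1/4: S(13/4) = -333/256.

-1.3008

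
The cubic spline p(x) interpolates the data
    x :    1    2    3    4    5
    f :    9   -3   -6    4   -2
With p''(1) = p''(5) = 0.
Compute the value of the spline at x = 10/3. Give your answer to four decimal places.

With m_i denoting the second derivative at x_i, h_i = 1, 1, 1, 1, and Δ_i = (y_(i+1) − y_i)/h_i = -12, -3, 10, -6:
  1·m_0 + 4·m_1 + 1·m_2 = 6(Δ_1 - Δ_0) = 54
  1·m_1 + 4·m_2 + 1·m_3 = 6(Δ_2 - Δ_1) = 78
  1·m_2 + 4·m_3 + 1·m_4 = 6(Δ_3 - Δ_2) = -96
Natural end conditions: m_0 = m_4 = 0.
Hence m_0 = 0, m_1 = 201/28, m_2 = 177/7, m_3 = -849/28, m_4 = 0.
On [3, 4], p(x) = -6 + 53/8·(x - 3) + 177/14·(x - 3)² - 519/56·(x - 3)³.
With (x - 3) = 1/3: p(10/3) = -172/63.

-2.7302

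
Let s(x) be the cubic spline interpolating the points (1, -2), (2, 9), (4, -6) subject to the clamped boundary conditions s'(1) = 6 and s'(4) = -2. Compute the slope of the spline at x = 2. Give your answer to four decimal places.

5.5833

Put M_i = s'' at the i-th knot. Here h = (1, 2) and Δ = (11, -15/2), so the interior equations h_(i-1)·M_(i-1) + 2(h_(i-1)+h_i)·M_i + h_i·M_(i+1) = 6(Δ_i − Δ_(i-1)) read
  1·M_0 + 6·M_1 + 2·M_2 = 6(Δ_1 - Δ_0) = -111
Clamped end conditions give two more equations: 2h_0·M_0 + h_0·M_1 = 6(Δ_0 - s'(1)) = 30 and h_1·M_1 + 2h_1·M_2 = 6(s'(4) - Δ_1) = 33.
Solving: M_0 = 185/6, M_1 = -95/3, M_2 = 289/12.
On [2, 4], s'(x) = b_1 + 2c_1·(x - 2) + 3d_1·(x - 2)² with b_1 = Δ_1 - h_1(2M_1 + M_2)/6 = 67/12, c_1 = M_1/2 = -95/6, d_1 = (M_2 - M_1)/(6h_1) = 223/48. So s'(2) = 67/12.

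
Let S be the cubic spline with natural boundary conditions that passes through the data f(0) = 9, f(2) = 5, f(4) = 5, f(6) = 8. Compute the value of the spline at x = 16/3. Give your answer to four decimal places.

Write M_i for S''(x_i). With h_i = 2, 2, 2 and divided differences Δ_i = -2, 0, 3/2, the continuity of S' gives the tridiagonal system
  2·M_0 + 8·M_1 + 2·M_2 = 6(Δ_1 - Δ_0) = 12
  2·M_1 + 8·M_2 + 2·M_3 = 6(Δ_2 - Δ_1) = 9
Natural end conditions: M_0 = M_3 = 0.
Solving the tridiagonal system: M_0 = 0, M_1 = 13/10, M_2 = 4/5, M_3 = 0.
On [4, 6], S(x) = 5 + 29/30·(x - 4) + 2/5·(x - 4)² - 1/15·(x - 4)³.
With (x - 4) = 4/3: S(16/3) = 2771/405.

6.8420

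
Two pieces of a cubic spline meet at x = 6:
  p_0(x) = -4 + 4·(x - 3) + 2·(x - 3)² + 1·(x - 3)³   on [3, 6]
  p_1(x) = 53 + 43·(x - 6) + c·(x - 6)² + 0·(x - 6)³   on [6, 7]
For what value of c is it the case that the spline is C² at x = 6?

p_0''(x) = 4 + 6·(x - 3), so p_0''(6) = 22. On the right, p_1''(6) = 2c, so c = 11.

11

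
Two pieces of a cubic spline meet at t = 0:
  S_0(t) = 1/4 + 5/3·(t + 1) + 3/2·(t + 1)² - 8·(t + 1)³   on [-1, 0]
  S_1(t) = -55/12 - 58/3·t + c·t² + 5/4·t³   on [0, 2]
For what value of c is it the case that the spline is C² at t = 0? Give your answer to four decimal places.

-22.5000

S_0''(t) = 3 - 48·(t + 1), so S_0''(0) = -45. On the right, S_1''(0) = 2c, so c = -45/2.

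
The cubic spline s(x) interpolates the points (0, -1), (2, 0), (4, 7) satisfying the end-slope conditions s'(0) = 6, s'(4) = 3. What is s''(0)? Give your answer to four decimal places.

-11.2500

Let M_i = s''(x_i). Step sizes h_i = 2, 2; slopes of the chords Δ_i = (y_(i+1) - y_i)/h_i = 1/2, 7/2.
  2·M_0 + 8·M_1 + 2·M_2 = 6(Δ_1 - Δ_0) = 18
Clamped end conditions give two more equations: 2h_0·M_0 + h_0·M_1 = 6(Δ_0 - s'(0)) = -33 and h_1·M_1 + 2h_1·M_2 = 6(s'(4) - Δ_1) = -3.
Forward elimination and back-substitution give M_0 = -45/4, M_1 = 6, M_2 = -15/4.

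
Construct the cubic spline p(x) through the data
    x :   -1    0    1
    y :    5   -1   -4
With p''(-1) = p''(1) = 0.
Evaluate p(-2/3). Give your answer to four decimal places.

Put M_i = p'' at the i-th knot. Here h = (1, 1) and Δ = (-6, -3), so the interior equations h_(i-1)·M_(i-1) + 2(h_(i-1)+h_i)·M_i + h_i·M_(i+1) = 6(Δ_i − Δ_(i-1)) read
  1·M_0 + 4·M_1 + 1·M_2 = 6(Δ_1 - Δ_0) = 18
Natural end conditions: M_0 = M_2 = 0.
Solving the tridiagonal system: M_0 = 0, M_1 = 9/2, M_2 = 0.
On [-1, 0], p(x) = 5 - 27/4·(x + 1) + 0·(x + 1)² + 3/4·(x + 1)³.
With (x + 1) = 1/3: p(-2/3) = 25/9.

2.7778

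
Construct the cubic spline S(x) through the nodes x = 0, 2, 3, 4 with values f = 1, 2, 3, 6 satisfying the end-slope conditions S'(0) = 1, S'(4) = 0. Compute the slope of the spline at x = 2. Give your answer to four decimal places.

0.0909

With σ_i denoting the second derivative at x_i, h_i = 2, 1, 1, and Δ_i = (y_(i+1) − y_i)/h_i = 1/2, 1, 3:
  2·σ_0 + 6·σ_1 + 1·σ_2 = 6(Δ_1 - Δ_0) = 3
  1·σ_1 + 4·σ_2 + 1·σ_3 = 6(Δ_2 - Δ_1) = 12
Clamped end conditions give two more equations: 2h_0·σ_0 + h_0·σ_1 = 6(Δ_0 - S'(0)) = -3 and h_2·σ_2 + 2h_2·σ_3 = 6(S'(4) - Δ_2) = -18.
Solving the tridiagonal system: σ_0 = -13/22, σ_1 = -7/22, σ_2 = 67/11, σ_3 = -265/22.
On [2, 3], S'(x) = b_1 + 2c_1·(x - 2) + 3d_1·(x - 2)² with b_1 = Δ_1 - h_1(2σ_1 + σ_2)/6 = 1/11, c_1 = σ_1/2 = -7/44, d_1 = (σ_2 - σ_1)/(6h_1) = 47/44. So S'(2) = 1/11.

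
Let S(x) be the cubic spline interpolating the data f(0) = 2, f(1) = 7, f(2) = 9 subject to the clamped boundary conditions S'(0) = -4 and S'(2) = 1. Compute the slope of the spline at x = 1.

Put M_i = S'' at the i-th knot. Here h = (1, 1) and Δ = (5, 2), so the interior equations h_(i-1)·M_(i-1) + 2(h_(i-1)+h_i)·M_i + h_i·M_(i+1) = 6(Δ_i − Δ_(i-1)) read
  1·M_0 + 4·M_1 + 1·M_2 = 6(Δ_1 - Δ_0) = -18
Clamped end conditions give two more equations: 2h_0·M_0 + h_0·M_1 = 6(Δ_0 - S'(0)) = 54 and h_1·M_1 + 2h_1·M_2 = 6(S'(2) - Δ_1) = -6.
Solving: M_0 = 34, M_1 = -14, M_2 = 4.
On [1, 2], S'(x) = b_1 + 2c_1·(x - 1) + 3d_1·(x - 1)² with b_1 = Δ_1 - h_1(2M_1 + M_2)/6 = 6, c_1 = M_1/2 = -7, d_1 = (M_2 - M_1)/(6h_1) = 3. So S'(1) = 6.

6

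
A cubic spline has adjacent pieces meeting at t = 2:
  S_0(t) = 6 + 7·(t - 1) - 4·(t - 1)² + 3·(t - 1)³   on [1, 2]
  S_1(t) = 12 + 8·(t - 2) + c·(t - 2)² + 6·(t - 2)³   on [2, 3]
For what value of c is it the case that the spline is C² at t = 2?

5

S_0''(t) = -8 + 18·(t - 1), so S_0''(2) = 10. On the right, S_1''(2) = 2c, so c = 5.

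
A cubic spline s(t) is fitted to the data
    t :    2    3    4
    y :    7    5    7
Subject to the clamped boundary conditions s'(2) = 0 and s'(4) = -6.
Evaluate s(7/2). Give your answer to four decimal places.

With m_i denoting the second derivative at x_i, h_i = 1, 1, and Δ_i = (y_(i+1) − y_i)/h_i = -2, 2:
  1·m_0 + 4·m_1 + 1·m_2 = 6(Δ_1 - Δ_0) = 24
Clamped end conditions give two more equations: 2h_0·m_0 + h_0·m_1 = 6(Δ_0 - s'(2)) = -12 and h_1·m_1 + 2h_1·m_2 = 6(s'(4) - Δ_1) = -48.
Forward elimination and back-substitution give m_0 = -15, m_1 = 18, m_2 = -33.
On [3, 4], s(t) = 5 + 3/2·(t - 3) + 9·(t - 3)² - 17/2·(t - 3)³.
With (t - 3) = 1/2: s(7/2) = 111/16.

6.9375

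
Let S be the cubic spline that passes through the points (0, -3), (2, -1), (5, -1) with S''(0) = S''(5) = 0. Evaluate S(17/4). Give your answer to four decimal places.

Write m_i for S''(x_i). With h_i = 2, 3 and divided differences Δ_i = 1, 0, the continuity of S' gives the tridiagonal system
  2·m_0 + 10·m_1 + 3·m_2 = 6(Δ_1 - Δ_0) = -6
Natural end conditions: m_0 = m_2 = 0.
Solving: m_0 = 0, m_1 = -3/5, m_2 = 0.
On [2, 5], S(x) = -1 + 3/5·(x - 2) - 3/10·(x - 2)² + 1/30·(x - 2)³.
With (x - 2) = 9/4: S(17/4) = -101/128.

-0.7891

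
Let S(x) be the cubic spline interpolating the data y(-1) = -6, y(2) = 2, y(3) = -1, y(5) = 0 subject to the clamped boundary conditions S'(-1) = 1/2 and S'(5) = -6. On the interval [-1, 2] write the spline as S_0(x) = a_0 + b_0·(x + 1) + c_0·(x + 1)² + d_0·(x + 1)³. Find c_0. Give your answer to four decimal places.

3.0119

With σ_i denoting the second derivative at x_i, h_i = 3, 1, 2, and Δ_i = (y_(i+1) − y_i)/h_i = 8/3, -3, 1/2:
  3·σ_0 + 8·σ_1 + 1·σ_2 = 6(Δ_1 - Δ_0) = -34
  1·σ_1 + 6·σ_2 + 2·σ_3 = 6(Δ_2 - Δ_1) = 21
Clamped end conditions give two more equations: 2h_0·σ_0 + h_0·σ_1 = 6(Δ_0 - S'(-1)) = 13 and h_2·σ_2 + 2h_2·σ_3 = 6(S'(5) - Δ_2) = -39.
Solving: σ_0 = 253/42, σ_1 = -54/7, σ_2 = 135/14, σ_3 = -102/7.
On [-1, 2], with S_0(x) = a_0 + b_0·(x + 1) + c_0·(x + 1)² + d_0·(x + 1)³: c_0 = σ_0/2 = 253/84, d_0 = (σ_1 - σ_0)/(6h_0) = -577/756, b_0 = Δ_0 - h_0(2σ_0 + σ_1)/6 = 1/2.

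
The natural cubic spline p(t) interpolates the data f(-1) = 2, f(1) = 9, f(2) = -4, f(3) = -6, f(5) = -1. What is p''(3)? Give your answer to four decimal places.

With M_i denoting the second derivative at x_i, h_i = 2, 1, 1, 2, and Δ_i = (y_(i+1) − y_i)/h_i = 7/2, -13, -2, 5/2:
  2·M_0 + 6·M_1 + 1·M_2 = 6(Δ_1 - Δ_0) = -99
  1·M_1 + 4·M_2 + 1·M_3 = 6(Δ_2 - Δ_1) = 66
  1·M_2 + 6·M_3 + 2·M_4 = 6(Δ_3 - Δ_2) = 27
Natural end conditions: M_0 = M_4 = 0.
Forward elimination and back-substitution give M_0 = 0, M_1 = -441/22, M_2 = 234/11, M_3 = 21/22, M_4 = 0.

0.9545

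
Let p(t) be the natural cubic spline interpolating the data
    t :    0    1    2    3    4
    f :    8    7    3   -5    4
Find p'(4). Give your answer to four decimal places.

13.7857

Let σ_i = p''(x_i). Step sizes h_i = 1, 1, 1, 1; slopes of the chords Δ_i = (y_(i+1) - y_i)/h_i = -1, -4, -8, 9.
  1·σ_0 + 4·σ_1 + 1·σ_2 = 6(Δ_1 - Δ_0) = -18
  1·σ_1 + 4·σ_2 + 1·σ_3 = 6(Δ_2 - Δ_1) = -24
  1·σ_2 + 4·σ_3 + 1·σ_4 = 6(Δ_3 - Δ_2) = 102
Natural end conditions: σ_0 = σ_4 = 0.
Solving: σ_0 = 0, σ_1 = -9/7, σ_2 = -90/7, σ_3 = 201/7, σ_4 = 0.
On [3, 4], p'(t) = b_3 + 2c_3·(t - 3) + 3d_3·(t - 3)² with b_3 = Δ_3 - h_3(2σ_3 + σ_4)/6 = -4/7, c_3 = σ_3/2 = 201/14, d_3 = (σ_4 - σ_3)/(6h_3) = -67/14. So p'(4) = 193/14.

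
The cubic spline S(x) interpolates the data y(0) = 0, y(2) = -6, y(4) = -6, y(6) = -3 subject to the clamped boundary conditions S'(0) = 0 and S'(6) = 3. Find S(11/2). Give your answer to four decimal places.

Let m_i = S''(x_i). Step sizes h_i = 2, 2, 2; slopes of the chords Δ_i = (y_(i+1) - y_i)/h_i = -3, 0, 3/2.
  2·m_0 + 8·m_1 + 2·m_2 = 6(Δ_1 - Δ_0) = 18
  2·m_1 + 8·m_2 + 2·m_3 = 6(Δ_2 - Δ_1) = 9
Clamped end conditions give two more equations: 2h_0·m_0 + h_0·m_1 = 6(Δ_0 - S'(0)) = -18 and h_2·m_2 + 2h_2·m_3 = 6(S'(6) - Δ_2) = 9.
Solving: m_0 = -13/2, m_1 = 4, m_2 = -1/2, m_3 = 5/2.
On [4, 6], S(x) = -6 + 1·(x - 4) - 1/4·(x - 4)² + 1/4·(x - 4)³.
With (x - 4) = 3/2: S(11/2) = -135/32.

-4.2188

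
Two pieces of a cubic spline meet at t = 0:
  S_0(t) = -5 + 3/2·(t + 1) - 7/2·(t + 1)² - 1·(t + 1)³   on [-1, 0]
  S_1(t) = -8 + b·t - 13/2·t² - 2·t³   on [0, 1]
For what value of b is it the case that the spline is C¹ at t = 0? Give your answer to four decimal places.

S_0'(t) = 3/2 - 7·(t + 1) - 3·(t + 1)², so S_0'(0) = -17/2. On the right, S_1'(0) = b, so b = -17/2.

-8.5000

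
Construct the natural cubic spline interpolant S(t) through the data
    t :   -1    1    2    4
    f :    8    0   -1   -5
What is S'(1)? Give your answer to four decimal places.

-1.8286

Put σ_i = S'' at the i-th knot. Here h = (2, 1, 2) and Δ = (-4, -1, -2), so the interior equations h_(i-1)·σ_(i-1) + 2(h_(i-1)+h_i)·σ_i + h_i·σ_(i+1) = 6(Δ_i − Δ_(i-1)) read
  2·σ_0 + 6·σ_1 + 1·σ_2 = 6(Δ_1 - Δ_0) = 18
  1·σ_1 + 6·σ_2 + 2·σ_3 = 6(Δ_2 - Δ_1) = -6
Natural end conditions: σ_0 = σ_3 = 0.
Solving: σ_0 = 0, σ_1 = 114/35, σ_2 = -54/35, σ_3 = 0.
On [1, 2], S'(t) = b_1 + 2c_1·(t - 1) + 3d_1·(t - 1)² with b_1 = Δ_1 - h_1(2σ_1 + σ_2)/6 = -64/35, c_1 = σ_1/2 = 57/35, d_1 = (σ_2 - σ_1)/(6h_1) = -4/5. So S'(1) = -64/35.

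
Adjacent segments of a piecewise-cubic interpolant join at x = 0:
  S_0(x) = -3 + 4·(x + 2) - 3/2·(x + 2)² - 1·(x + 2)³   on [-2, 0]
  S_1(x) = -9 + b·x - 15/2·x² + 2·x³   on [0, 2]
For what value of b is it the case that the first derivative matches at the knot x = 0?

S_0'(x) = 4 - 3·(x + 2) - 3·(x + 2)², so S_0'(0) = -14. On the right, S_1'(0) = b, so b = -14.

-14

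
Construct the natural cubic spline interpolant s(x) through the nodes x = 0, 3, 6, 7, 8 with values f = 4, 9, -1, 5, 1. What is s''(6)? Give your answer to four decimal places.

Put σ_i = s'' at the i-th knot. Here h = (3, 3, 1, 1) and Δ = (5/3, -10/3, 6, -4), so the interior equations h_(i-1)·σ_(i-1) + 2(h_(i-1)+h_i)·σ_i + h_i·σ_(i+1) = 6(Δ_i − Δ_(i-1)) read
  3·σ_0 + 12·σ_1 + 3·σ_2 = 6(Δ_1 - Δ_0) = -30
  3·σ_1 + 8·σ_2 + 1·σ_3 = 6(Δ_2 - Δ_1) = 56
  1·σ_2 + 4·σ_3 + 1·σ_4 = 6(Δ_3 - Δ_2) = -60
Natural end conditions: σ_0 = σ_4 = 0.
Hence σ_0 = 0, σ_1 = -297/56, σ_2 = 157/14, σ_3 = -997/56, σ_4 = 0.

11.2143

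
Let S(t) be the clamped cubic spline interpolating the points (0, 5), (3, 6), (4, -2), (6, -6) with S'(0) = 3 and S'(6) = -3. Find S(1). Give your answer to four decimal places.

8.1323

Let M_i = S''(x_i). Step sizes h_i = 3, 1, 2; slopes of the chords Δ_i = (y_(i+1) - y_i)/h_i = 1/3, -8, -2.
  3·M_0 + 8·M_1 + 1·M_2 = 6(Δ_1 - Δ_0) = -50
  1·M_1 + 6·M_2 + 2·M_3 = 6(Δ_2 - Δ_1) = 36
Clamped end conditions give two more equations: 2h_0·M_0 + h_0·M_1 = 6(Δ_0 - S'(0)) = -16 and h_2·M_2 + 2h_2·M_3 = 6(S'(6) - Δ_2) = -6.
Hence M_0 = 9/7, M_1 = -166/21, M_2 = 197/21, M_3 = -130/21.
On [0, 3], S(t) = 5 + 3·t + 9/14·t² - 193/378·t³.
With t = 1: S(1) = 1537/189.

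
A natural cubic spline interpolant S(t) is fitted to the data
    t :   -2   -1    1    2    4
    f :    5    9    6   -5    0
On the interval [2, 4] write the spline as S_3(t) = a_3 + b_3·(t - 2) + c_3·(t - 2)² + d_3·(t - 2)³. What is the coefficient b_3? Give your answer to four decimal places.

-7.7796

Write σ_i for S''(x_i). With h_i = 1, 2, 1, 2 and divided differences Δ_i = 4, -3/2, -11, 5/2, the continuity of S' gives the tridiagonal system
  1·σ_0 + 6·σ_1 + 2·σ_2 = 6(Δ_1 - Δ_0) = -33
  2·σ_1 + 6·σ_2 + 1·σ_3 = 6(Δ_2 - Δ_1) = -57
  1·σ_2 + 6·σ_3 + 2·σ_4 = 6(Δ_3 - Δ_2) = 81
Natural end conditions: σ_0 = σ_4 = 0.
Solving the tridiagonal system: σ_0 = 0, σ_1 = -103/62, σ_2 = -357/31, σ_3 = 478/31, σ_4 = 0.
On [2, 4], with S_3(t) = a_3 + b_3·(t - 2) + c_3·(t - 2)² + d_3·(t - 2)³: c_3 = σ_3/2 = 239/31, d_3 = (σ_4 - σ_3)/(6h_3) = -239/186, b_3 = Δ_3 - h_3(2σ_3 + σ_4)/6 = -1447/186.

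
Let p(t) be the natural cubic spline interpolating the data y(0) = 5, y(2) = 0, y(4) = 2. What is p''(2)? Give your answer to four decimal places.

Put m_i = p'' at the i-th knot. Here h = (2, 2) and Δ = (-5/2, 1), so the interior equations h_(i-1)·m_(i-1) + 2(h_(i-1)+h_i)·m_i + h_i·m_(i+1) = 6(Δ_i − Δ_(i-1)) read
  2·m_0 + 8·m_1 + 2·m_2 = 6(Δ_1 - Δ_0) = 21
Natural end conditions: m_0 = m_2 = 0.
Forward elimination and back-substitution give m_0 = 0, m_1 = 21/8, m_2 = 0.

2.6250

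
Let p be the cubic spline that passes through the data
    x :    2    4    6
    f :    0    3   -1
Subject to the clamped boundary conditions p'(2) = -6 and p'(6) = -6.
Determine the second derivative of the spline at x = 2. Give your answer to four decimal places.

13.8750

With σ_i denoting the second derivative at x_i, h_i = 2, 2, and Δ_i = (y_(i+1) − y_i)/h_i = 3/2, -2:
  2·σ_0 + 8·σ_1 + 2·σ_2 = 6(Δ_1 - Δ_0) = -21
Clamped end conditions give two more equations: 2h_0·σ_0 + h_0·σ_1 = 6(Δ_0 - p'(2)) = 45 and h_1·σ_1 + 2h_1·σ_2 = 6(p'(6) - Δ_1) = -24.
Forward elimination and back-substitution give σ_0 = 111/8, σ_1 = -21/4, σ_2 = -27/8.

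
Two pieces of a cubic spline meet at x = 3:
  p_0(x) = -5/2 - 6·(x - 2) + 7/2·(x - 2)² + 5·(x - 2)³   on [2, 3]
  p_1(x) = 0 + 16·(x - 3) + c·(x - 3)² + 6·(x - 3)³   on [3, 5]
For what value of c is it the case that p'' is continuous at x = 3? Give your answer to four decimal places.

18.5000

p_0''(x) = 7 + 30·(x - 2), so p_0''(3) = 37. On the right, p_1''(3) = 2c, so c = 37/2.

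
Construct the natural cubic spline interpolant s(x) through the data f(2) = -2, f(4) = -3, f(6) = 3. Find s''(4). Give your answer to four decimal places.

With M_i denoting the second derivative at x_i, h_i = 2, 2, and Δ_i = (y_(i+1) − y_i)/h_i = -1/2, 3:
  2·M_0 + 8·M_1 + 2·M_2 = 6(Δ_1 - Δ_0) = 21
Natural end conditions: M_0 = M_2 = 0.
Solving the tridiagonal system: M_0 = 0, M_1 = 21/8, M_2 = 0.

2.6250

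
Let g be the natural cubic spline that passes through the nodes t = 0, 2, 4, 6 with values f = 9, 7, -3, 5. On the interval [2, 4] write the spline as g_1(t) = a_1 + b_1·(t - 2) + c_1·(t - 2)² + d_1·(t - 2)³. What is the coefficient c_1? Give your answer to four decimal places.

-2.5000

With M_i denoting the second derivative at x_i, h_i = 2, 2, 2, and Δ_i = (y_(i+1) − y_i)/h_i = -1, -5, 4:
  2·M_0 + 8·M_1 + 2·M_2 = 6(Δ_1 - Δ_0) = -24
  2·M_1 + 8·M_2 + 2·M_3 = 6(Δ_2 - Δ_1) = 54
Natural end conditions: M_0 = M_3 = 0.
Solving the tridiagonal system: M_0 = 0, M_1 = -5, M_2 = 8, M_3 = 0.
On [2, 4], with g_1(t) = a_1 + b_1·(t - 2) + c_1·(t - 2)² + d_1·(t - 2)³: c_1 = M_1/2 = -5/2, d_1 = (M_2 - M_1)/(6h_1) = 13/12, b_1 = Δ_1 - h_1(2M_1 + M_2)/6 = -13/3.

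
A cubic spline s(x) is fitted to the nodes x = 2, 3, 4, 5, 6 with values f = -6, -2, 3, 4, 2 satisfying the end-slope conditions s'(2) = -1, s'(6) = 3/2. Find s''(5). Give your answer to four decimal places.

Write m_i for s''(x_i). With h_i = 1, 1, 1, 1 and divided differences Δ_i = 4, 5, 1, -2, the continuity of s' gives the tridiagonal system
  1·m_0 + 4·m_1 + 1·m_2 = 6(Δ_1 - Δ_0) = 6
  1·m_1 + 4·m_2 + 1·m_3 = 6(Δ_2 - Δ_1) = -24
  1·m_2 + 4·m_3 + 1·m_4 = 6(Δ_3 - Δ_2) = -18
Clamped end conditions give two more equations: 2h_0·m_0 + h_0·m_1 = 6(Δ_0 - s'(2)) = 30 and h_3·m_3 + 2h_3·m_4 = 6(s'(6) - Δ_3) = 21.
Solving the tridiagonal system: m_0 = 881/56, m_1 = -41/28, m_2 = -31/8, m_3 = -197/28, m_4 = 785/56.

-7.0357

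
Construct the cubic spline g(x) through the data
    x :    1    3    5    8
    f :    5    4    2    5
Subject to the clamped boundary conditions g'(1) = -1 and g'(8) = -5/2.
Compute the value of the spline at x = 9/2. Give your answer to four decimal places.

2.0781

Write M_i for g''(x_i). With h_i = 2, 2, 3 and divided differences Δ_i = -1/2, -1, 1, the continuity of g' gives the tridiagonal system
  2·M_0 + 8·M_1 + 2·M_2 = 6(Δ_1 - Δ_0) = -3
  2·M_1 + 10·M_2 + 3·M_3 = 6(Δ_2 - Δ_1) = 12
Clamped end conditions give two more equations: 2h_0·M_0 + h_0·M_1 = 6(Δ_0 - g'(1)) = 3 and h_2·M_2 + 2h_2·M_3 = 6(g'(8) - Δ_2) = -21.
Solving: M_0 = 3/2, M_1 = -3/2, M_2 = 3, M_3 = -5.
On [3, 5], g(x) = 4 - 1·(x - 3) - 3/4·(x - 3)² + 3/8·(x - 3)³.
With (x - 3) = 3/2: g(9/2) = 133/64.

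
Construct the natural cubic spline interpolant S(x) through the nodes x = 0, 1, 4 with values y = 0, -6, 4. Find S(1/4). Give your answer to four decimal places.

-1.7734

Write M_i for S''(x_i). With h_i = 1, 3 and divided differences Δ_i = -6, 10/3, the continuity of S' gives the tridiagonal system
  1·M_0 + 8·M_1 + 3·M_2 = 6(Δ_1 - Δ_0) = 56
Natural end conditions: M_0 = M_2 = 0.
Hence M_0 = 0, M_1 = 7, M_2 = 0.
On [0, 1], S(x) = 0 - 43/6·x + 0·x² + 7/6·x³.
With x = 1/4: S(1/4) = -227/128.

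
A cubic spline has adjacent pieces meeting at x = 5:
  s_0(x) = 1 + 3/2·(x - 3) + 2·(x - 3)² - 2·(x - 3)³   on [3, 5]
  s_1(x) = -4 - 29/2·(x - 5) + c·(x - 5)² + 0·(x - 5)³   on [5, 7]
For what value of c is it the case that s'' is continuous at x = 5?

s_0''(x) = 4 - 12·(x - 3), so s_0''(5) = -20. On the right, s_1''(5) = 2c, so c = -10.

-10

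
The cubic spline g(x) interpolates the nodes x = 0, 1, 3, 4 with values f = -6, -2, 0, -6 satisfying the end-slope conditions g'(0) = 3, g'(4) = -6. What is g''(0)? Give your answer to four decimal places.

3.6000

With M_i denoting the second derivative at x_i, h_i = 1, 2, 1, and Δ_i = (y_(i+1) − y_i)/h_i = 4, 1, -6:
  1·M_0 + 6·M_1 + 2·M_2 = 6(Δ_1 - Δ_0) = -18
  2·M_1 + 6·M_2 + 1·M_3 = 6(Δ_2 - Δ_1) = -42
Clamped end conditions give two more equations: 2h_0·M_0 + h_0·M_1 = 6(Δ_0 - g'(0)) = 6 and h_2·M_2 + 2h_2·M_3 = 6(g'(4) - Δ_2) = 0.
Forward elimination and back-substitution give M_0 = 18/5, M_1 = -6/5, M_2 = -36/5, M_3 = 18/5.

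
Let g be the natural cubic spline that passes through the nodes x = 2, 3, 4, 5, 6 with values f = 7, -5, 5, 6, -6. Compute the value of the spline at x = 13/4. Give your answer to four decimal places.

Let M_i = g''(x_i). Step sizes h_i = 1, 1, 1, 1; slopes of the chords Δ_i = (y_(i+1) - y_i)/h_i = -12, 10, 1, -12.
  1·M_0 + 4·M_1 + 1·M_2 = 6(Δ_1 - Δ_0) = 132
  1·M_1 + 4·M_2 + 1·M_3 = 6(Δ_2 - Δ_1) = -54
  1·M_2 + 4·M_3 + 1·M_4 = 6(Δ_3 - Δ_2) = -78
Natural end conditions: M_0 = M_4 = 0.
Hence M_0 = 0, M_1 = 1059/28, M_2 = -135/7, M_3 = -411/28, M_4 = 0.
On [3, 4], g(x) = -5 + 17/28·(x - 3) + 1059/56·(x - 3)² - 533/56·(x - 3)³.
With (x - 3) = 1/4: g(13/4) = -13673/3584.

-3.8150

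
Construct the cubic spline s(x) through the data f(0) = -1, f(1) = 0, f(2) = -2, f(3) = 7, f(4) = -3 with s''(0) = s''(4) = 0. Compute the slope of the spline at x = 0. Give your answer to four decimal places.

2.9286

Let M_i = s''(x_i). Step sizes h_i = 1, 1, 1, 1; slopes of the chords Δ_i = (y_(i+1) - y_i)/h_i = 1, -2, 9, -10.
  1·M_0 + 4·M_1 + 1·M_2 = 6(Δ_1 - Δ_0) = -18
  1·M_1 + 4·M_2 + 1·M_3 = 6(Δ_2 - Δ_1) = 66
  1·M_2 + 4·M_3 + 1·M_4 = 6(Δ_3 - Δ_2) = -114
Natural end conditions: M_0 = M_4 = 0.
Solving the tridiagonal system: M_0 = 0, M_1 = -81/7, M_2 = 198/7, M_3 = -249/7, M_4 = 0.
On [0, 1], s'(x) = b_0 + 2c_0·x + 3d_0·x² with b_0 = Δ_0 - h_0(2M_0 + M_1)/6 = 41/14, c_0 = M_0/2 = 0, d_0 = (M_1 - M_0)/(6h_0) = -27/14. So s'(0) = 41/14.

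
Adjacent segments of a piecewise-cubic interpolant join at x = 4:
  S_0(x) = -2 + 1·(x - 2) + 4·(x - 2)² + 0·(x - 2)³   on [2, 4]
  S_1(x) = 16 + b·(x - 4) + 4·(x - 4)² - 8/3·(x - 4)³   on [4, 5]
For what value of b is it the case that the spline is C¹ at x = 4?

S_0'(x) = 1 + 8·(x - 2) + 0·(x - 2)², so S_0'(4) = 17. On the right, S_1'(4) = b, so b = 17.

17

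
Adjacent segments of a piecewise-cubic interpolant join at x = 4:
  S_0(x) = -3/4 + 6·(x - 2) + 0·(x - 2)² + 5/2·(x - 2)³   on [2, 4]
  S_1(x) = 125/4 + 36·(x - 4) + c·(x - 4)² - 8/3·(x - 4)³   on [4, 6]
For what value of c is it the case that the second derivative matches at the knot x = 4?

S_0''(x) = 0 + 15·(x - 2), so S_0''(4) = 30. On the right, S_1''(4) = 2c, so c = 15.

15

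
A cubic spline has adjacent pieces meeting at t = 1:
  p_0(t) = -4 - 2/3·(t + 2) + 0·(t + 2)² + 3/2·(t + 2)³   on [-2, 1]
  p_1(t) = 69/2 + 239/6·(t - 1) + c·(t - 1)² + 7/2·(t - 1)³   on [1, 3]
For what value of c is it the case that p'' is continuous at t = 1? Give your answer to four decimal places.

p_0''(t) = 0 + 9·(t + 2), so p_0''(1) = 27. On the right, p_1''(1) = 2c, so c = 27/2.

13.5000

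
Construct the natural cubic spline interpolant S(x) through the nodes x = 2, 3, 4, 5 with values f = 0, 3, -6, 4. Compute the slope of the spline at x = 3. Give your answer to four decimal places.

Put σ_i = S'' at the i-th knot. Here h = (1, 1, 1) and Δ = (3, -9, 10), so the interior equations h_(i-1)·σ_(i-1) + 2(h_(i-1)+h_i)·σ_i + h_i·σ_(i+1) = 6(Δ_i − Δ_(i-1)) read
  1·σ_0 + 4·σ_1 + 1·σ_2 = 6(Δ_1 - Δ_0) = -72
  1·σ_1 + 4·σ_2 + 1·σ_3 = 6(Δ_2 - Δ_1) = 114
Natural end conditions: σ_0 = σ_3 = 0.
Hence σ_0 = 0, σ_1 = -134/5, σ_2 = 176/5, σ_3 = 0.
On [3, 4], S'(x) = b_1 + 2c_1·(x - 3) + 3d_1·(x - 3)² with b_1 = Δ_1 - h_1(2σ_1 + σ_2)/6 = -89/15, c_1 = σ_1/2 = -67/5, d_1 = (σ_2 - σ_1)/(6h_1) = 31/3. So S'(3) = -89/15.

-5.9333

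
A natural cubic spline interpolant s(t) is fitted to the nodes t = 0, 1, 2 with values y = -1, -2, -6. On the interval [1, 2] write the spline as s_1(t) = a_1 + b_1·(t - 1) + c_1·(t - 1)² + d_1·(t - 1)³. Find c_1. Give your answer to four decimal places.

Let M_i = s''(x_i). Step sizes h_i = 1, 1; slopes of the chords Δ_i = (y_(i+1) - y_i)/h_i = -1, -4.
  1·M_0 + 4·M_1 + 1·M_2 = 6(Δ_1 - Δ_0) = -18
Natural end conditions: M_0 = M_2 = 0.
Hence M_0 = 0, M_1 = -9/2, M_2 = 0.
On [1, 2], with s_1(t) = a_1 + b_1·(t - 1) + c_1·(t - 1)² + d_1·(t - 1)³: c_1 = M_1/2 = -9/4, d_1 = (M_2 - M_1)/(6h_1) = 3/4, b_1 = Δ_1 - h_1(2M_1 + M_2)/6 = -5/2.

-2.2500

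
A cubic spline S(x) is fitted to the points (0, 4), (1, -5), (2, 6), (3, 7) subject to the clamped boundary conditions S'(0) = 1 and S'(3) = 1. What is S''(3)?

16

Write M_i for S''(x_i). With h_i = 1, 1, 1 and divided differences Δ_i = -9, 11, 1, the continuity of S' gives the tridiagonal system
  1·M_0 + 4·M_1 + 1·M_2 = 6(Δ_1 - Δ_0) = 120
  1·M_1 + 4·M_2 + 1·M_3 = 6(Δ_2 - Δ_1) = -60
Clamped end conditions give two more equations: 2h_0·M_0 + h_0·M_1 = 6(Δ_0 - S'(0)) = -60 and h_2·M_2 + 2h_2·M_3 = 6(S'(3) - Δ_2) = 0.
Solving: M_0 = -56, M_1 = 52, M_2 = -32, M_3 = 16.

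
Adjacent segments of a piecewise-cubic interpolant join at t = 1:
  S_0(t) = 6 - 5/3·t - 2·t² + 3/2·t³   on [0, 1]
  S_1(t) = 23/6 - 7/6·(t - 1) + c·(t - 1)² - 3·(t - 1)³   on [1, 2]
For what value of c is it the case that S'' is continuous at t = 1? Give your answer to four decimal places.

S_0''(t) = -4 + 9·t, so S_0''(1) = 5. On the right, S_1''(1) = 2c, so c = 5/2.

2.5000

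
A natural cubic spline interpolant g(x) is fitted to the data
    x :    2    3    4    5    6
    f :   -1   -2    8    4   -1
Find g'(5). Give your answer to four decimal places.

With σ_i denoting the second derivative at x_i, h_i = 1, 1, 1, 1, and Δ_i = (y_(i+1) − y_i)/h_i = -1, 10, -4, -5:
  1·σ_0 + 4·σ_1 + 1·σ_2 = 6(Δ_1 - Δ_0) = 66
  1·σ_1 + 4·σ_2 + 1·σ_3 = 6(Δ_2 - Δ_1) = -84
  1·σ_2 + 4·σ_3 + 1·σ_4 = 6(Δ_3 - Δ_2) = -6
Natural end conditions: σ_0 = σ_4 = 0.
Solving the tridiagonal system: σ_0 = 0, σ_1 = 165/7, σ_2 = -198/7, σ_3 = 39/7, σ_4 = 0.
On [5, 6], g'(x) = b_3 + 2c_3·(x - 5) + 3d_3·(x - 5)² with b_3 = Δ_3 - h_3(2σ_3 + σ_4)/6 = -48/7, c_3 = σ_3/2 = 39/14, d_3 = (σ_4 - σ_3)/(6h_3) = -13/14. So g'(5) = -48/7.

-6.8571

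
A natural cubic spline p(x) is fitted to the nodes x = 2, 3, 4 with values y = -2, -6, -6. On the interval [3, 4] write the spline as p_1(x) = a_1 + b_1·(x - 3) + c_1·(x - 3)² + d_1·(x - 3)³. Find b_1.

Let M_i = p''(x_i). Step sizes h_i = 1, 1; slopes of the chords Δ_i = (y_(i+1) - y_i)/h_i = -4, 0.
  1·M_0 + 4·M_1 + 1·M_2 = 6(Δ_1 - Δ_0) = 24
Natural end conditions: M_0 = M_2 = 0.
Solving: M_0 = 0, M_1 = 6, M_2 = 0.
On [3, 4], with p_1(x) = a_1 + b_1·(x - 3) + c_1·(x - 3)² + d_1·(x - 3)³: c_1 = M_1/2 = 3, d_1 = (M_2 - M_1)/(6h_1) = -1, b_1 = Δ_1 - h_1(2M_1 + M_2)/6 = -2.

-2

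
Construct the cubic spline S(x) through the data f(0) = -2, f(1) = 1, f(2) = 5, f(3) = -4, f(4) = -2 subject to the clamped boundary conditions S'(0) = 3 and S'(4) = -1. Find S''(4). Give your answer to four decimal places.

-23.9286

Write σ_i for S''(x_i). With h_i = 1, 1, 1, 1 and divided differences Δ_i = 3, 4, -9, 2, the continuity of S' gives the tridiagonal system
  1·σ_0 + 4·σ_1 + 1·σ_2 = 6(Δ_1 - Δ_0) = 6
  1·σ_1 + 4·σ_2 + 1·σ_3 = 6(Δ_2 - Δ_1) = -78
  1·σ_2 + 4·σ_3 + 1·σ_4 = 6(Δ_3 - Δ_2) = 66
Clamped end conditions give two more equations: 2h_0·σ_0 + h_0·σ_1 = 6(Δ_0 - S'(0)) = 0 and h_3·σ_3 + 2h_3·σ_4 = 6(S'(4) - Δ_3) = -18.
Hence σ_0 = -71/14, σ_1 = 71/7, σ_2 = -59/2, σ_3 = 209/7, σ_4 = -335/14.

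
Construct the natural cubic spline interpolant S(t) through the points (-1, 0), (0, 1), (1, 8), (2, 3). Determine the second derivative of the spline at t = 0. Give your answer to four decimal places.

14.4000

Write M_i for S''(x_i). With h_i = 1, 1, 1 and divided differences Δ_i = 1, 7, -5, the continuity of S' gives the tridiagonal system
  1·M_0 + 4·M_1 + 1·M_2 = 6(Δ_1 - Δ_0) = 36
  1·M_1 + 4·M_2 + 1·M_3 = 6(Δ_2 - Δ_1) = -72
Natural end conditions: M_0 = M_3 = 0.
Solving the tridiagonal system: M_0 = 0, M_1 = 72/5, M_2 = -108/5, M_3 = 0.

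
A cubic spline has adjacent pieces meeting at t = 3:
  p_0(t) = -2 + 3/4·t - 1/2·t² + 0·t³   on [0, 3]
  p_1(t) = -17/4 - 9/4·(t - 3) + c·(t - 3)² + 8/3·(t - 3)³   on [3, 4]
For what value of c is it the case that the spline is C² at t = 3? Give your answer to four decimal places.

p_0''(t) = -1 + 0·t, so p_0''(3) = -1. On the right, p_1''(3) = 2c, so c = -1/2.

-0.5000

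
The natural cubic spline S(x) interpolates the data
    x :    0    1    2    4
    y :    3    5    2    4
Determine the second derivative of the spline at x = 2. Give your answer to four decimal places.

5.4783

Put M_i = S'' at the i-th knot. Here h = (1, 1, 2) and Δ = (2, -3, 1), so the interior equations h_(i-1)·M_(i-1) + 2(h_(i-1)+h_i)·M_i + h_i·M_(i+1) = 6(Δ_i − Δ_(i-1)) read
  1·M_0 + 4·M_1 + 1·M_2 = 6(Δ_1 - Δ_0) = -30
  1·M_1 + 6·M_2 + 2·M_3 = 6(Δ_2 - Δ_1) = 24
Natural end conditions: M_0 = M_3 = 0.
Hence M_0 = 0, M_1 = -204/23, M_2 = 126/23, M_3 = 0.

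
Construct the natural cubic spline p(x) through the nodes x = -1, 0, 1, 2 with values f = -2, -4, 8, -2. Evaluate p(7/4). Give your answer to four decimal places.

2.0938

Put M_i = p'' at the i-th knot. Here h = (1, 1, 1) and Δ = (-2, 12, -10), so the interior equations h_(i-1)·M_(i-1) + 2(h_(i-1)+h_i)·M_i + h_i·M_(i+1) = 6(Δ_i − Δ_(i-1)) read
  1·M_0 + 4·M_1 + 1·M_2 = 6(Δ_1 - Δ_0) = 84
  1·M_1 + 4·M_2 + 1·M_3 = 6(Δ_2 - Δ_1) = -132
Natural end conditions: M_0 = M_3 = 0.
Hence M_0 = 0, M_1 = 156/5, M_2 = -204/5, M_3 = 0.
On [1, 2], p(x) = 8 + 18/5·(x - 1) - 102/5·(x - 1)² + 34/5·(x - 1)³.
With (x - 1) = 3/4: p(7/4) = 67/32.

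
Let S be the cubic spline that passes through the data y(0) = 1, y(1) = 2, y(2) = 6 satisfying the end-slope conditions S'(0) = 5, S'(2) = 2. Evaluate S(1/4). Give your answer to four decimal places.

1.7656

Put M_i = S'' at the i-th knot. Here h = (1, 1) and Δ = (1, 4), so the interior equations h_(i-1)·M_(i-1) + 2(h_(i-1)+h_i)·M_i + h_i·M_(i+1) = 6(Δ_i − Δ_(i-1)) read
  1·M_0 + 4·M_1 + 1·M_2 = 6(Δ_1 - Δ_0) = 18
Clamped end conditions give two more equations: 2h_0·M_0 + h_0·M_1 = 6(Δ_0 - S'(0)) = -24 and h_1·M_1 + 2h_1·M_2 = 6(S'(2) - Δ_1) = -12.
Solving the tridiagonal system: M_0 = -18, M_1 = 12, M_2 = -12.
On [0, 1], S(t) = 1 + 5·t - 9·t² + 5·t³.
With t = 1/4: S(1/4) = 113/64.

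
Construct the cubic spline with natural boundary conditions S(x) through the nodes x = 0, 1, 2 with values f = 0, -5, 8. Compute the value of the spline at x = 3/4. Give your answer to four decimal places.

-5.2266

Let m_i = S''(x_i). Step sizes h_i = 1, 1; slopes of the chords Δ_i = (y_(i+1) - y_i)/h_i = -5, 13.
  1·m_0 + 4·m_1 + 1·m_2 = 6(Δ_1 - Δ_0) = 108
Natural end conditions: m_0 = m_2 = 0.
Solving the tridiagonal system: m_0 = 0, m_1 = 27, m_2 = 0.
On [0, 1], S(x) = 0 - 19/2·x + 0·x² + 9/2·x³.
With x = 3/4: S(3/4) = -669/128.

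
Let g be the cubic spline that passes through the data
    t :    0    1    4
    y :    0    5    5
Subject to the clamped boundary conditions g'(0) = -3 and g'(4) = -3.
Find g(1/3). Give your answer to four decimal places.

0.3241

With M_i denoting the second derivative at x_i, h_i = 1, 3, and Δ_i = (y_(i+1) − y_i)/h_i = 5, 0:
  1·M_0 + 8·M_1 + 3·M_2 = 6(Δ_1 - Δ_0) = -30
Clamped end conditions give two more equations: 2h_0·M_0 + h_0·M_1 = 6(Δ_0 - g'(0)) = 48 and h_1·M_1 + 2h_1·M_2 = 6(g'(4) - Δ_1) = -18.
Solving the tridiagonal system: M_0 = 111/4, M_1 = -15/2, M_2 = 3/4.
On [0, 1], g(t) = 0 - 3·t + 111/8·t² - 47/8·t³.
With t = 1/3: g(1/3) = 35/108.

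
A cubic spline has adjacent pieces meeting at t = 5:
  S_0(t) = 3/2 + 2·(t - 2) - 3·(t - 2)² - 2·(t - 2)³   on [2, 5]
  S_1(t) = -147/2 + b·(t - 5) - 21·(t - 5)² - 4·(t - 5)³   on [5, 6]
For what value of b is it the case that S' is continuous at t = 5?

S_0'(t) = 2 - 6·(t - 2) - 6·(t - 2)², so S_0'(5) = -70. On the right, S_1'(5) = b, so b = -70.

-70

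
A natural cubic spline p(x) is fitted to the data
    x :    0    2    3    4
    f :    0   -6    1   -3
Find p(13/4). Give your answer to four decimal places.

With M_i denoting the second derivative at x_i, h_i = 2, 1, 1, and Δ_i = (y_(i+1) − y_i)/h_i = -3, 7, -4:
  2·M_0 + 6·M_1 + 1·M_2 = 6(Δ_1 - Δ_0) = 60
  1·M_1 + 4·M_2 + 1·M_3 = 6(Δ_2 - Δ_1) = -66
Natural end conditions: M_0 = M_3 = 0.
Solving the tridiagonal system: M_0 = 0, M_1 = 306/23, M_2 = -456/23, M_3 = 0.
On [3, 4], p(x) = 1 + 60/23·(x - 3) - 228/23·(x - 3)² + 76/23·(x - 3)³.
With (x - 3) = 1/4: p(13/4) = 399/368.

1.0842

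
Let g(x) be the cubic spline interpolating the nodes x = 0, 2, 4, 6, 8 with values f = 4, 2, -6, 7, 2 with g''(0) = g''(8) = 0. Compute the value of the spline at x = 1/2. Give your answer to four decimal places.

Let m_i = g''(x_i). Step sizes h_i = 2, 2, 2, 2; slopes of the chords Δ_i = (y_(i+1) - y_i)/h_i = -1, -4, 13/2, -5/2.
  2·m_0 + 8·m_1 + 2·m_2 = 6(Δ_1 - Δ_0) = -18
  2·m_1 + 8·m_2 + 2·m_3 = 6(Δ_2 - Δ_1) = 63
  2·m_2 + 8·m_3 + 2·m_4 = 6(Δ_3 - Δ_2) = -54
Natural end conditions: m_0 = m_4 = 0.
Solving: m_0 = 0, m_1 = -36/7, m_2 = 81/7, m_3 = -135/14, m_4 = 0.
On [0, 2], g(x) = 4 + 5/7·x + 0·x² - 3/7·x³.
With x = 1/2: g(1/2) = 241/56.

4.3036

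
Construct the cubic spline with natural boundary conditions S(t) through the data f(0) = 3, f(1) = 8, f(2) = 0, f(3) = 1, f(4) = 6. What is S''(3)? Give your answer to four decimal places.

Put σ_i = S'' at the i-th knot. Here h = (1, 1, 1, 1) and Δ = (5, -8, 1, 5), so the interior equations h_(i-1)·σ_(i-1) + 2(h_(i-1)+h_i)·σ_i + h_i·σ_(i+1) = 6(Δ_i − Δ_(i-1)) read
  1·σ_0 + 4·σ_1 + 1·σ_2 = 6(Δ_1 - Δ_0) = -78
  1·σ_1 + 4·σ_2 + 1·σ_3 = 6(Δ_2 - Δ_1) = 54
  1·σ_2 + 4·σ_3 + 1·σ_4 = 6(Δ_3 - Δ_2) = 24
Natural end conditions: σ_0 = σ_4 = 0.
Forward elimination and back-substitution give σ_0 = 0, σ_1 = -681/28, σ_2 = 135/7, σ_3 = 33/28, σ_4 = 0.

1.1786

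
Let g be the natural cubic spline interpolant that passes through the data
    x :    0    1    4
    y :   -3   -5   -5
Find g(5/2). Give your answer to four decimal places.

With σ_i denoting the second derivative at x_i, h_i = 1, 3, and Δ_i = (y_(i+1) − y_i)/h_i = -2, 0:
  1·σ_0 + 8·σ_1 + 3·σ_2 = 6(Δ_1 - Δ_0) = 12
Natural end conditions: σ_0 = σ_2 = 0.
Forward elimination and back-substitution give σ_0 = 0, σ_1 = 3/2, σ_2 = 0.
On [1, 4], g(x) = -5 - 3/2·(x - 1) + 3/4·(x - 1)² - 1/12·(x - 1)³.
With (x - 1) = 3/2: g(5/2) = -187/32.

-5.8438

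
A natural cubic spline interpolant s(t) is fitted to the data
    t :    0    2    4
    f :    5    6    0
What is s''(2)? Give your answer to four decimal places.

With M_i denoting the second derivative at x_i, h_i = 2, 2, and Δ_i = (y_(i+1) − y_i)/h_i = 1/2, -3:
  2·M_0 + 8·M_1 + 2·M_2 = 6(Δ_1 - Δ_0) = -21
Natural end conditions: M_0 = M_2 = 0.
Solving: M_0 = 0, M_1 = -21/8, M_2 = 0.

-2.6250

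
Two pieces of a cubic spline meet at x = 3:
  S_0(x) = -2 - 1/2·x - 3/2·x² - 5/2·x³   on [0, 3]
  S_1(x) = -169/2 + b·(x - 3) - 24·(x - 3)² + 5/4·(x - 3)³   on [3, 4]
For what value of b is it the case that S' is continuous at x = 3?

-77

S_0'(x) = -1/2 - 3·x - 15/2·x², so S_0'(3) = -77. On the right, S_1'(3) = b, so b = -77.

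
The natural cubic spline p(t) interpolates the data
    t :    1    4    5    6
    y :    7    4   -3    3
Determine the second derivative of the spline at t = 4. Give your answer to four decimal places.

-7.1613

With M_i denoting the second derivative at x_i, h_i = 3, 1, 1, and Δ_i = (y_(i+1) − y_i)/h_i = -1, -7, 6:
  3·M_0 + 8·M_1 + 1·M_2 = 6(Δ_1 - Δ_0) = -36
  1·M_1 + 4·M_2 + 1·M_3 = 6(Δ_2 - Δ_1) = 78
Natural end conditions: M_0 = M_3 = 0.
Solving the tridiagonal system: M_0 = 0, M_1 = -222/31, M_2 = 660/31, M_3 = 0.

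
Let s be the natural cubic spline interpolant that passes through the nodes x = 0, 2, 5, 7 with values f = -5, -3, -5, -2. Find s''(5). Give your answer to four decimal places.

With m_i denoting the second derivative at x_i, h_i = 2, 3, 2, and Δ_i = (y_(i+1) − y_i)/h_i = 1, -2/3, 3/2:
  2·m_0 + 10·m_1 + 3·m_2 = 6(Δ_1 - Δ_0) = -10
  3·m_1 + 10·m_2 + 2·m_3 = 6(Δ_2 - Δ_1) = 13
Natural end conditions: m_0 = m_3 = 0.
Hence m_0 = 0, m_1 = -139/91, m_2 = 160/91, m_3 = 0.

1.7582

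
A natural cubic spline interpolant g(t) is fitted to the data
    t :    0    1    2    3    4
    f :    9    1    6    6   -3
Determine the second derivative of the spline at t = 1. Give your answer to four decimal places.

Let M_i = g''(x_i). Step sizes h_i = 1, 1, 1, 1; slopes of the chords Δ_i = (y_(i+1) - y_i)/h_i = -8, 5, 0, -9.
  1·M_0 + 4·M_1 + 1·M_2 = 6(Δ_1 - Δ_0) = 78
  1·M_1 + 4·M_2 + 1·M_3 = 6(Δ_2 - Δ_1) = -30
  1·M_2 + 4·M_3 + 1·M_4 = 6(Δ_3 - Δ_2) = -54
Natural end conditions: M_0 = M_4 = 0.
Solving the tridiagonal system: M_0 = 0, M_1 = 309/14, M_2 = -72/7, M_3 = -153/14, M_4 = 0.

22.0714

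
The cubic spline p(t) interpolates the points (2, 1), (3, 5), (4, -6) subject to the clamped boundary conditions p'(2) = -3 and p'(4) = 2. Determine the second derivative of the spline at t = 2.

46

Write m_i for p''(x_i). With h_i = 1, 1 and divided differences Δ_i = 4, -11, the continuity of p' gives the tridiagonal system
  1·m_0 + 4·m_1 + 1·m_2 = 6(Δ_1 - Δ_0) = -90
Clamped end conditions give two more equations: 2h_0·m_0 + h_0·m_1 = 6(Δ_0 - p'(2)) = 42 and h_1·m_1 + 2h_1·m_2 = 6(p'(4) - Δ_1) = 78.
Hence m_0 = 46, m_1 = -50, m_2 = 64.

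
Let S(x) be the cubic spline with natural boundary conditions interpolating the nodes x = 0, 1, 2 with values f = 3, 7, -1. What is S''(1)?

-18

Put m_i = S'' at the i-th knot. Here h = (1, 1) and Δ = (4, -8), so the interior equations h_(i-1)·m_(i-1) + 2(h_(i-1)+h_i)·m_i + h_i·m_(i+1) = 6(Δ_i − Δ_(i-1)) read
  1·m_0 + 4·m_1 + 1·m_2 = 6(Δ_1 - Δ_0) = -72
Natural end conditions: m_0 = m_2 = 0.
Solving: m_0 = 0, m_1 = -18, m_2 = 0.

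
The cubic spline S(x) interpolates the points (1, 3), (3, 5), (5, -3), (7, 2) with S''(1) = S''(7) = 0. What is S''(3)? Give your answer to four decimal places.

Write σ_i for S''(x_i). With h_i = 2, 2, 2 and divided differences Δ_i = 1, -4, 5/2, the continuity of S' gives the tridiagonal system
  2·σ_0 + 8·σ_1 + 2·σ_2 = 6(Δ_1 - Δ_0) = -30
  2·σ_1 + 8·σ_2 + 2·σ_3 = 6(Δ_2 - Δ_1) = 39
Natural end conditions: σ_0 = σ_3 = 0.
Forward elimination and back-substitution give σ_0 = 0, σ_1 = -53/10, σ_2 = 31/5, σ_3 = 0.

-5.3000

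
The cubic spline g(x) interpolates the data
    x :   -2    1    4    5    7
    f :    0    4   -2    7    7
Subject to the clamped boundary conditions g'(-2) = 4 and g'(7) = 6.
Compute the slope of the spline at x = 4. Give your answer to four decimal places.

7.7778

Put σ_i = g'' at the i-th knot. Here h = (3, 3, 1, 2) and Δ = (4/3, -2, 9, 0), so the interior equations h_(i-1)·σ_(i-1) + 2(h_(i-1)+h_i)·σ_i + h_i·σ_(i+1) = 6(Δ_i − Δ_(i-1)) read
  3·σ_0 + 12·σ_1 + 3·σ_2 = 6(Δ_1 - Δ_0) = -20
  3·σ_1 + 8·σ_2 + 1·σ_3 = 6(Δ_2 - Δ_1) = 66
  1·σ_2 + 6·σ_3 + 2·σ_4 = 6(Δ_3 - Δ_2) = -54
Clamped end conditions give two more equations: 2h_0·σ_0 + h_0·σ_1 = 6(Δ_0 - g'(-2)) = -16 and h_3·σ_3 + 2h_3·σ_4 = 6(g'(7) - Δ_3) = 36.
Hence σ_0 = -10/27, σ_1 = -124/27, σ_2 = 326/27, σ_3 = -454/27, σ_4 = 470/27.
On [4, 5], g'(x) = b_2 + 2c_2·(x - 4) + 3d_2·(x - 4)² with b_2 = Δ_2 - h_2(2σ_2 + σ_3)/6 = 70/9, c_2 = σ_2/2 = 163/27, d_2 = (σ_3 - σ_2)/(6h_2) = -130/27. So g'(4) = 70/9.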